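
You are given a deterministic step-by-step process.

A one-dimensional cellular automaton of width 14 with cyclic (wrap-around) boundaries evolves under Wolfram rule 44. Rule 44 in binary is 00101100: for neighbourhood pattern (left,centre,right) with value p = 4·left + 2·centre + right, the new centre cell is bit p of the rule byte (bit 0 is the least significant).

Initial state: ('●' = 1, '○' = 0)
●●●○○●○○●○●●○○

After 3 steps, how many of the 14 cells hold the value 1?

k=0  ●●●○○●○○●○●●○○
k=1  ●○○○○●○○●●●○○○
k=2  ●○○○○●○○●○○○○○
k=3  ●○○○○●○○●○○○○○

3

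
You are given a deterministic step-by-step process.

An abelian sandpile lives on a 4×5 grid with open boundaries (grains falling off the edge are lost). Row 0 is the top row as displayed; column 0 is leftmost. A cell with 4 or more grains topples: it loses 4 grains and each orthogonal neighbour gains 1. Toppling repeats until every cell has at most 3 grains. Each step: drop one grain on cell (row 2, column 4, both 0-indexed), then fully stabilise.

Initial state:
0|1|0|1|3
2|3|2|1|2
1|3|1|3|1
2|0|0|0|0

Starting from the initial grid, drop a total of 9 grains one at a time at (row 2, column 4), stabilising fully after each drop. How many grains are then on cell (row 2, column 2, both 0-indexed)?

2

t=0: 0|1|0|1|3
2|3|2|1|2
1|3|1|3|1
2|0|0|0|0
t=1: 0|1|0|1|3
2|3|2|1|2
1|3|1|3|2
2|0|0|0|0
t=2: 0|1|0|1|3
2|3|2|1|2
1|3|1|3|3
2|0|0|0|0
t=3: 0|1|0|1|3
2|3|2|2|3
1|3|2|0|1
2|0|0|1|1
t=4: 0|1|0|1|3
2|3|2|2|3
1|3|2|0|2
2|0|0|1|1
t=5: 0|1|0|1|3
2|3|2|2|3
1|3|2|0|3
2|0|0|1|1
t=6: 0|1|0|2|0
2|3|2|3|1
1|3|2|1|1
2|0|0|1|2
t=7: 0|1|0|2|0
2|3|2|3|1
1|3|2|1|2
2|0|0|1|2
t=8: 0|1|0|2|0
2|3|2|3|1
1|3|2|1|3
2|0|0|1|2
t=9: 0|1|0|2|0
2|3|2|3|2
1|3|2|2|0
2|0|0|1|3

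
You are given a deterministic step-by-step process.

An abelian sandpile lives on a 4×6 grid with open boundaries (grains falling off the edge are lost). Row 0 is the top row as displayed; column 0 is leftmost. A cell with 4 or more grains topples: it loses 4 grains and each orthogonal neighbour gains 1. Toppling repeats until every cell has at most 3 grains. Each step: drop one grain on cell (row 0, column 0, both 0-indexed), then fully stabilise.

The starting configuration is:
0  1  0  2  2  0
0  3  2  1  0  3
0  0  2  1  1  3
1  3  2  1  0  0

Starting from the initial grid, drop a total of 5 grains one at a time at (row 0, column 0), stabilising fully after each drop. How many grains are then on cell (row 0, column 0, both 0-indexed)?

1

t=0: 0  1  0  2  2  0
0  3  2  1  0  3
0  0  2  1  1  3
1  3  2  1  0  0
t=1: 1  1  0  2  2  0
0  3  2  1  0  3
0  0  2  1  1  3
1  3  2  1  0  0
t=2: 2  1  0  2  2  0
0  3  2  1  0  3
0  0  2  1  1  3
1  3  2  1  0  0
t=3: 3  1  0  2  2  0
0  3  2  1  0  3
0  0  2  1  1  3
1  3  2  1  0  0
t=4: 0  2  0  2  2  0
1  3  2  1  0  3
0  0  2  1  1  3
1  3  2  1  0  0
t=5: 1  2  0  2  2  0
1  3  2  1  0  3
0  0  2  1  1  3
1  3  2  1  0  0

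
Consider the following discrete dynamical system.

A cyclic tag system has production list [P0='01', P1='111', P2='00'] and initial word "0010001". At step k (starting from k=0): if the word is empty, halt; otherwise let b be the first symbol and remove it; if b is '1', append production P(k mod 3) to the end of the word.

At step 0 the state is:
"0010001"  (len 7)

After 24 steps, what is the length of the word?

gen 0: "0010001"  (len 7)
gen 1: "010001"  (len 6)
gen 2: "10001"  (len 5)
gen 3: "000100"  (len 6)
gen 4: "00100"  (len 5)
gen 5: "0100"  (len 4)
gen 6: "100"  (len 3)
gen 7: "0001"  (len 4)
gen 8: "001"  (len 3)
gen 9: "01"  (len 2)
gen 10: "1"  (len 1)
gen 11: "111"  (len 3)
gen 12: "1100"  (len 4)
gen 13: "10001"  (len 5)
gen 14: "0001111"  (len 7)
gen 15: "001111"  (len 6)
gen 16: "01111"  (len 5)
gen 17: "1111"  (len 4)
gen 18: "11100"  (len 5)
gen 19: "110001"  (len 6)
gen 20: "10001111"  (len 8)
gen 21: "000111100"  (len 9)
gen 22: "00111100"  (len 8)
gen 23: "0111100"  (len 7)
gen 24: "111100"  (len 6)

6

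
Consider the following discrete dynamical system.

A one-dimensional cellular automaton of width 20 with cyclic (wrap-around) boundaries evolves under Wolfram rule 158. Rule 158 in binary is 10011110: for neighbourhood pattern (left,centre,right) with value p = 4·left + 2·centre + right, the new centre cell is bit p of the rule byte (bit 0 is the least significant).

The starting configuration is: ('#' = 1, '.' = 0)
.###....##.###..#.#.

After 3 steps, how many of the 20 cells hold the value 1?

0) .###....##.###..#.#.
1) ###.#..##..##.###.##
2) ##..####.###..##..##
3) #.#####..##.###.####

15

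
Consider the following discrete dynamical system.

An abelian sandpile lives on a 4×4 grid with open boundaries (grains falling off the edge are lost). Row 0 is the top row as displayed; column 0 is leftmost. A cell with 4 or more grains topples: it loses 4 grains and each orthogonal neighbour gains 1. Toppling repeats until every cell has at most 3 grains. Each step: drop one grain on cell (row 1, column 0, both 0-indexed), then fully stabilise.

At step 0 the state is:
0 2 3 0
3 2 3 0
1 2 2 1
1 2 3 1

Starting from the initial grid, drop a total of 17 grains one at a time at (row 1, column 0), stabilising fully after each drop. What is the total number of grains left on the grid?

27

gen 0: 0 2 3 0
3 2 3 0
1 2 2 1
1 2 3 1
gen 1: 1 2 3 0
0 3 3 0
2 2 2 1
1 2 3 1
gen 2: 1 2 3 0
1 3 3 0
2 2 2 1
1 2 3 1
gen 3: 1 2 3 0
2 3 3 0
2 2 2 1
1 2 3 1
gen 4: 1 2 3 0
3 3 3 0
2 2 2 1
1 2 3 1
gen 5: 3 0 1 1
1 2 1 1
3 3 3 1
1 2 3 1
gen 6: 3 0 1 1
2 2 1 1
3 3 3 1
1 2 3 1
gen 7: 3 0 1 1
3 2 1 1
3 3 3 1
1 2 3 1
gen 8: 0 2 1 1
3 0 3 1
1 3 1 2
3 0 1 2
gen 9: 1 2 1 1
0 1 3 1
2 3 1 2
3 0 1 2
gen 10: 1 2 1 1
1 1 3 1
2 3 1 2
3 0 1 2
gen 11: 1 2 1 1
2 1 3 1
2 3 1 2
3 0 1 2
gen 12: 1 2 1 1
3 1 3 1
2 3 1 2
3 0 1 2
gen 13: 2 2 1 1
0 2 3 1
3 3 1 2
3 0 1 2
gen 14: 2 2 1 1
1 2 3 1
3 3 1 2
3 0 1 2
gen 15: 2 2 1 1
2 2 3 1
3 3 1 2
3 0 1 2
gen 16: 2 2 1 1
3 2 3 1
3 3 1 2
3 0 1 2
gen 17: 3 3 2 1
2 1 0 2
2 1 3 2
0 2 1 2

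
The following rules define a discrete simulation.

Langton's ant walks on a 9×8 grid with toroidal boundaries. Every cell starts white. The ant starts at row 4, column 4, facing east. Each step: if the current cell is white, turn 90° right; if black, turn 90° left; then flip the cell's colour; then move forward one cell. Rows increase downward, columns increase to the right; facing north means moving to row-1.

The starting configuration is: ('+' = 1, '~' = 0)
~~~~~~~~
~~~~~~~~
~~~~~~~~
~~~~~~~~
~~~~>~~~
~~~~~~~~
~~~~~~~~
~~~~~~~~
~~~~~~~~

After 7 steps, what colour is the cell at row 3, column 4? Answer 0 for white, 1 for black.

gen 0: ~~~~~~~~
~~~~~~~~
~~~~~~~~
~~~~~~~~
~~~~>~~~
~~~~~~~~
~~~~~~~~
~~~~~~~~
~~~~~~~~
gen 1: ~~~~~~~~
~~~~~~~~
~~~~~~~~
~~~~~~~~
~~~~+~~~
~~~~v~~~
~~~~~~~~
~~~~~~~~
~~~~~~~~
gen 2: ~~~~~~~~
~~~~~~~~
~~~~~~~~
~~~~~~~~
~~~~+~~~
~~~<+~~~
~~~~~~~~
~~~~~~~~
~~~~~~~~
gen 3: ~~~~~~~~
~~~~~~~~
~~~~~~~~
~~~~~~~~
~~~^+~~~
~~~++~~~
~~~~~~~~
~~~~~~~~
~~~~~~~~
gen 4: ~~~~~~~~
~~~~~~~~
~~~~~~~~
~~~~~~~~
~~~+>~~~
~~~++~~~
~~~~~~~~
~~~~~~~~
~~~~~~~~
gen 5: ~~~~~~~~
~~~~~~~~
~~~~~~~~
~~~~^~~~
~~~+~~~~
~~~++~~~
~~~~~~~~
~~~~~~~~
~~~~~~~~
gen 6: ~~~~~~~~
~~~~~~~~
~~~~~~~~
~~~~+>~~
~~~+~~~~
~~~++~~~
~~~~~~~~
~~~~~~~~
~~~~~~~~
gen 7: ~~~~~~~~
~~~~~~~~
~~~~~~~~
~~~~++~~
~~~+~v~~
~~~++~~~
~~~~~~~~
~~~~~~~~
~~~~~~~~

1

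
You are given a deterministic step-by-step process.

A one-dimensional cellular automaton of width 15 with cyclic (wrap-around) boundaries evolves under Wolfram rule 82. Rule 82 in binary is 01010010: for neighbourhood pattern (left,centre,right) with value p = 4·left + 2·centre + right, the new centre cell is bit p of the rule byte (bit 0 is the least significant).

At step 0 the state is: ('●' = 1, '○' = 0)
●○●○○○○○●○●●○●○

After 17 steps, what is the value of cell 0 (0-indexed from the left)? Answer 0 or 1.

[0] ●○●○○○○○●○●●○●○
[1] ○○○●○○○●○○○●○○○
[2] ○○●○●○●○●○●○●○○
[3] ○●○○○○○○○○○○○●○
[4] ●○●○○○○○○○○○●○●
[5] ●○○●○○○○○○○●○○○
[6] ○●●○●○○○○○●○●○●
[7] ○○●○○●○○○●○○○○○
[8] ○●○●●○●○●○●○○○○
[9] ●○○○●○○○○○○●○○○
[10] ○●○●○●○○○○●○●○●
[11] ○○○○○○●○○●○○○○○
[12] ○○○○○●○●●○●○○○○
[13] ○○○○●○○○●○○●○○○
[14] ○○○●○●○●○●●○●○○
[15] ○○●○○○○○○○●○○●○
[16] ○●○●○○○○○●○●●○●
[17] ○○○○●○○○●○○○●○○

0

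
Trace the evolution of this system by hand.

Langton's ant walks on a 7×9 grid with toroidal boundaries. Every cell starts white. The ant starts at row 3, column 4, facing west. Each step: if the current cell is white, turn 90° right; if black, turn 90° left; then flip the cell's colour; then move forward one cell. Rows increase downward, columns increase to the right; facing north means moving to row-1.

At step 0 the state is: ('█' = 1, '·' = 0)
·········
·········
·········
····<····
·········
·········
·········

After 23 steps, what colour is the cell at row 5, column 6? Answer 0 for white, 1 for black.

1

t=0: ·········
·········
·········
····<····
·········
·········
·········
t=1: ·········
·········
····^····
····█····
·········
·········
·········
t=2: ·········
·········
····█>···
····█····
·········
·········
·········
t=3: ·········
·········
····██···
····█v···
·········
·········
·········
t=4: ·········
·········
····██···
····<█···
·········
·········
·········
t=5: ·········
·········
····██···
·····█···
····v····
·········
·········
t=6: ·········
·········
····██···
·····█···
···<█····
·········
·········
t=7: ·········
·········
····██···
···^·█···
···██····
·········
·········
t=8: ·········
·········
····██···
···█>█···
···██····
·········
·········
t=9: ·········
·········
····██···
···███···
···█v····
·········
·········
t=10: ·········
·········
····██···
···███···
···█·>···
·········
·········
t=11: ·········
·········
····██···
···███···
···█·█···
·····v···
·········
t=12: ·········
·········
····██···
···███···
···█·█···
····<█···
·········
t=13: ·········
·········
····██···
···███···
···█^█···
····██···
·········
t=14: ·········
·········
····██···
···███···
···██>···
····██···
·········
t=15: ·········
·········
····██···
···██^···
···██····
····██···
·········
t=16: ·········
·········
····██···
···█<····
···██····
····██···
·········
t=17: ·········
·········
····██···
···█·····
···█v····
····██···
·········
t=18: ·········
·········
····██···
···█·····
···█·>···
····██···
·········
t=19: ·········
·········
····██···
···█·····
···█·█···
····█v···
·········
t=20: ·········
·········
····██···
···█·····
···█·█···
····█·>··
·········
t=21: ·········
·········
····██···
···█·····
···█·█···
····█·█··
······v··
t=22: ·········
·········
····██···
···█·····
···█·█···
····█·█··
·····<█··
t=23: ·········
·········
····██···
···█·····
···█·█···
····█^█··
·····██··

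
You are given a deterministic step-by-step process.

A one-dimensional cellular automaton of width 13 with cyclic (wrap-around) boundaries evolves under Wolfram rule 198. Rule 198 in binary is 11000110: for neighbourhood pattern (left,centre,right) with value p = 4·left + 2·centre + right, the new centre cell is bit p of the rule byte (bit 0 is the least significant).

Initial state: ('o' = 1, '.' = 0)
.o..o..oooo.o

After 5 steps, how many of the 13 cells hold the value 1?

k=0  .o..o..oooo.o
k=1  .o.oo.o.ooo.o
k=2  .o..o.o..oo.o
k=3  .o.oo.o.o.o.o
k=4  .o..o.o.o.o.o
k=5  .o.oo.o.o.o.o

7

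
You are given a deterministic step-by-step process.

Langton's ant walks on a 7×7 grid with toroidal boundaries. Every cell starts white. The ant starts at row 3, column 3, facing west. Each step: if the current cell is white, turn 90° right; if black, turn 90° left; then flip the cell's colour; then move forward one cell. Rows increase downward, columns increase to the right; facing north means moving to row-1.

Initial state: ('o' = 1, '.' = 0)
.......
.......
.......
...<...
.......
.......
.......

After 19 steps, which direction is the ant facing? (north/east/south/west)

south

t=0: .......
.......
.......
...<...
.......
.......
.......
t=1: .......
.......
...^...
...o...
.......
.......
.......
t=2: .......
.......
...o>..
...o...
.......
.......
.......
t=3: .......
.......
...oo..
...ov..
.......
.......
.......
t=4: .......
.......
...oo..
...<o..
.......
.......
.......
t=5: .......
.......
...oo..
....o..
...v...
.......
.......
t=6: .......
.......
...oo..
....o..
..<o...
.......
.......
t=7: .......
.......
...oo..
..^.o..
..oo...
.......
.......
t=8: .......
.......
...oo..
..o>o..
..oo...
.......
.......
t=9: .......
.......
...oo..
..ooo..
..ov...
.......
.......
t=10: .......
.......
...oo..
..ooo..
..o.>..
.......
.......
t=11: .......
.......
...oo..
..ooo..
..o.o..
....v..
.......
t=12: .......
.......
...oo..
..ooo..
..o.o..
...<o..
.......
t=13: .......
.......
...oo..
..ooo..
..o^o..
...oo..
.......
t=14: .......
.......
...oo..
..ooo..
..oo>..
...oo..
.......
t=15: .......
.......
...oo..
..oo^..
..oo...
...oo..
.......
t=16: .......
.......
...oo..
..o<...
..oo...
...oo..
.......
t=17: .......
.......
...oo..
..o....
..ov...
...oo..
.......
t=18: .......
.......
...oo..
..o....
..o.>..
...oo..
.......
t=19: .......
.......
...oo..
..o....
..o.o..
...ov..
.......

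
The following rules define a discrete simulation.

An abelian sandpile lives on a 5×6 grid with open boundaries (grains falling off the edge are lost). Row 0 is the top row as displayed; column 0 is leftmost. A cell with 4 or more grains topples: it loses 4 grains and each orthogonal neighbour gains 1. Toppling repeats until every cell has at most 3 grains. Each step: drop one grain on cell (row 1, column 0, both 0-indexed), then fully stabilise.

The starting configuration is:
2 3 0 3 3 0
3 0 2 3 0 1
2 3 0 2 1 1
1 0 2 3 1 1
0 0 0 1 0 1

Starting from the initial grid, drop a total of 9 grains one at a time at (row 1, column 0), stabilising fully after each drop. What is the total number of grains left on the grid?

41

0) 2 3 0 3 3 0
3 0 2 3 0 1
2 3 0 2 1 1
1 0 2 3 1 1
0 0 0 1 0 1
1) 3 3 0 3 3 0
0 1 2 3 0 1
3 3 0 2 1 1
1 0 2 3 1 1
0 0 0 1 0 1
2) 3 3 0 3 3 0
1 1 2 3 0 1
3 3 0 2 1 1
1 0 2 3 1 1
0 0 0 1 0 1
3) 3 3 0 3 3 0
2 1 2 3 0 1
3 3 0 2 1 1
1 0 2 3 1 1
0 0 0 1 0 1
4) 3 3 0 3 3 0
3 1 2 3 0 1
3 3 0 2 1 1
1 0 2 3 1 1
0 0 0 1 0 1
5) 1 1 1 3 3 0
3 0 3 3 0 1
1 1 1 2 1 1
2 1 2 3 1 1
0 0 0 1 0 1
6) 2 1 1 3 3 0
0 1 3 3 0 1
2 1 1 2 1 1
2 1 2 3 1 1
0 0 0 1 0 1
7) 2 1 1 3 3 0
1 1 3 3 0 1
2 1 1 2 1 1
2 1 2 3 1 1
0 0 0 1 0 1
8) 2 1 1 3 3 0
2 1 3 3 0 1
2 1 1 2 1 1
2 1 2 3 1 1
0 0 0 1 0 1
9) 2 1 1 3 3 0
3 1 3 3 0 1
2 1 1 2 1 1
2 1 2 3 1 1
0 0 0 1 0 1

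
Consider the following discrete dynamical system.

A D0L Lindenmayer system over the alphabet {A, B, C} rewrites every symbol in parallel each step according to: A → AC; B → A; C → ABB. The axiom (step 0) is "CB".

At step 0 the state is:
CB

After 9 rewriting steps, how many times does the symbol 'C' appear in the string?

220

k=0  CB
k=1  ABBA
k=2  ACAAAC
k=3  ACABBACACACABB
k=4  ACABBACAAACABBACABBACABBACAA
k=5  ACABBACAAACABBACACACABBACAAACABBACAAACABBACAAACABBACAC
k=6  ACABBACAAACABBACACACABBACAAACABBACABBACABBACAAACABBACACACABBACAAACABBACACACABBACAAACABBACACACABBACAAACABBACABB
k=7  ACABBACAAACABBACACACABBACAAACABBACABBACABBACAAACABBACACACA…CACACABBACAAACABBACABBACABBACAAACABBACACACABBACAAACABBACAA  (len 220)
k=8  ACABBACAAACABBACACACABBACAAACABBACABBACABBACAAACABBACACACA…CACACABBACAAACABBACABBACABBACAAACABBACACACABBACAAACABBACAC  (len 438)
k=9  ACABBACAAACABBACACACABBACAAACABBACABBACABBACAAACABBACACACA…ACACABBACAAACABBACABBACABBACAAACABBACACACABBACAAACABBACABB  (len 878)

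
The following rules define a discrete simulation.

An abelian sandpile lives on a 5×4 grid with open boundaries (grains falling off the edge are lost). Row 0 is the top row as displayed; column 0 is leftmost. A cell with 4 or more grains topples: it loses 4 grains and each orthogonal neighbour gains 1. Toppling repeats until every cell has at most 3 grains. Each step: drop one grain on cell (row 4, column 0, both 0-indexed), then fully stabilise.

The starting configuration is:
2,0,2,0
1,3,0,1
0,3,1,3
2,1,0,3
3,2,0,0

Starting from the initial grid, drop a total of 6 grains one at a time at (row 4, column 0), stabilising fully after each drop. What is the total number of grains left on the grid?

27

t=0: 2,0,2,0
1,3,0,1
0,3,1,3
2,1,0,3
3,2,0,0
t=1: 2,0,2,0
1,3,0,1
0,3,1,3
3,1,0,3
0,3,0,0
t=2: 2,0,2,0
1,3,0,1
0,3,1,3
3,1,0,3
1,3,0,0
t=3: 2,0,2,0
1,3,0,1
0,3,1,3
3,1,0,3
2,3,0,0
t=4: 2,0,2,0
1,3,0,1
0,3,1,3
3,1,0,3
3,3,0,0
t=5: 2,0,2,0
1,3,0,1
1,3,1,3
0,3,0,3
2,0,1,0
t=6: 2,0,2,0
1,3,0,1
1,3,1,3
0,3,0,3
3,0,1,0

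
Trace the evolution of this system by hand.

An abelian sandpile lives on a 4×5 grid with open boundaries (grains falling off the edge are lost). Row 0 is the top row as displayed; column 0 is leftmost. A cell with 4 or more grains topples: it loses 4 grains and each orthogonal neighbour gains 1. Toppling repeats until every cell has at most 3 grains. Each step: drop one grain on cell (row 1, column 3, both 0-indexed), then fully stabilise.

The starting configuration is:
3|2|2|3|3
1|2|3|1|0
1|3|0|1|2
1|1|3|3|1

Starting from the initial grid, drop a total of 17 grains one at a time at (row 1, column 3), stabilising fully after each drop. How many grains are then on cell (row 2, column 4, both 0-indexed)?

2

gen 0: 3|2|2|3|3
1|2|3|1|0
1|3|0|1|2
1|1|3|3|1
gen 1: 3|2|2|3|3
1|2|3|2|0
1|3|0|1|2
1|1|3|3|1
gen 2: 3|2|2|3|3
1|2|3|3|0
1|3|0|1|2
1|1|3|3|1
gen 3: 3|3|0|2|0
1|3|1|2|2
1|3|1|2|2
1|1|3|3|1
gen 4: 3|3|0|2|0
1|3|1|3|2
1|3|1|2|2
1|1|3|3|1
gen 5: 3|3|0|3|0
1|3|2|0|3
1|3|1|3|2
1|1|3|3|1
gen 6: 3|3|0|3|0
1|3|2|1|3
1|3|1|3|2
1|1|3|3|1
gen 7: 3|3|0|3|0
1|3|2|2|3
1|3|1|3|2
1|1|3|3|1
gen 8: 3|3|0|3|0
1|3|2|3|3
1|3|1|3|2
1|1|3|3|1
gen 9: 3|3|1|0|2
1|3|3|3|1
1|3|3|2|0
1|2|0|1|3
gen 10: 0|1|3|1|2
3|2|2|2|2
2|1|2|0|1
1|3|1|2|3
gen 11: 0|1|3|1|2
3|2|2|3|2
2|1|2|0|1
1|3|1|2|3
gen 12: 0|1|3|2|2
3|2|3|0|3
2|1|2|1|1
1|3|1|2|3
gen 13: 0|1|3|2|2
3|2|3|1|3
2|1|2|1|1
1|3|1|2|3
gen 14: 0|1|3|2|2
3|2|3|2|3
2|1|2|1|1
1|3|1|2|3
gen 15: 0|1|3|2|2
3|2|3|3|3
2|1|2|1|1
1|3|1|2|3
gen 16: 0|2|1|1|0
3|3|1|3|1
2|1|3|2|2
1|3|1|2|3
gen 17: 0|2|1|2|0
3|3|2|0|2
2|1|3|3|2
1|3|1|2|3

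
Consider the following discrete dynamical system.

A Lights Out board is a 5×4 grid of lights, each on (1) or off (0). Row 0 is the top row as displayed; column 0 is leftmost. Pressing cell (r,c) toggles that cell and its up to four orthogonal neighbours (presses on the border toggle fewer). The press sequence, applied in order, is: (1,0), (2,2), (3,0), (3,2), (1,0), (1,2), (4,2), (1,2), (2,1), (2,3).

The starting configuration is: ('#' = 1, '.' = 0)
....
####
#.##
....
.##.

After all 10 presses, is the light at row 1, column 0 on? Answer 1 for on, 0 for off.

step 0: ....
####
#.##
....
.##.
step 1: #...
..##
..##
....
.##.
step 2: #...
...#
.#..
..#.
.##.
step 3: #...
...#
##..
###.
###.
step 4: #...
...#
###.
#..#
##..
step 5: ....
##.#
.##.
#..#
##..
step 6: ..#.
#.#.
.#..
#..#
##..
step 7: ..#.
#.#.
.#..
#.##
#.##
step 8: ....
##.#
.##.
#.##
#.##
step 9: ....
#..#
#...
####
#.##
step 10: ....
#...
#.##
###.
#.##

1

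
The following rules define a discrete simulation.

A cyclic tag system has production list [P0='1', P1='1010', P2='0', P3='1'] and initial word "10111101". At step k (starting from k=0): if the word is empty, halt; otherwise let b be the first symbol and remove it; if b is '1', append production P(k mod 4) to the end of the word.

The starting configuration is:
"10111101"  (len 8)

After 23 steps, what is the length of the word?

step 0: "10111101"  (len 8)
step 1: "01111011"  (len 8)
step 2: "1111011"  (len 7)
step 3: "1110110"  (len 7)
step 4: "1101101"  (len 7)
step 5: "1011011"  (len 7)
step 6: "0110111010"  (len 10)
step 7: "110111010"  (len 9)
step 8: "101110101"  (len 9)
step 9: "011101011"  (len 9)
step 10: "11101011"  (len 8)
step 11: "11010110"  (len 8)
step 12: "10101101"  (len 8)
step 13: "01011011"  (len 8)
step 14: "1011011"  (len 7)
step 15: "0110110"  (len 7)
step 16: "110110"  (len 6)
step 17: "101101"  (len 6)
step 18: "011011010"  (len 9)
step 19: "11011010"  (len 8)
step 20: "10110101"  (len 8)
step 21: "01101011"  (len 8)
step 22: "1101011"  (len 7)
step 23: "1010110"  (len 7)

7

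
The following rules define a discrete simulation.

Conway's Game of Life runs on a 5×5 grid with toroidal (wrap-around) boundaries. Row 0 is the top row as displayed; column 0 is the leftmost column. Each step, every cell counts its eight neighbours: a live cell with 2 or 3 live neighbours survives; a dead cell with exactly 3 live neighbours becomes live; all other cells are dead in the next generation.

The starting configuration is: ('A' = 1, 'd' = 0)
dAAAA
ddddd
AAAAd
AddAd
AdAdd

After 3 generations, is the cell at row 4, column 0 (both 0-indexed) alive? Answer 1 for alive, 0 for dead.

0

[0] dAAAA
ddddd
AAAAd
AddAd
AdAdd
[1] AAAAA
ddddd
AAAAd
AddAd
Adddd
[2] AAAAA
ddddd
AAAAd
AddAd
ddddd
[3] AAAAA
ddddd
AAAAd
AddAd
ddddd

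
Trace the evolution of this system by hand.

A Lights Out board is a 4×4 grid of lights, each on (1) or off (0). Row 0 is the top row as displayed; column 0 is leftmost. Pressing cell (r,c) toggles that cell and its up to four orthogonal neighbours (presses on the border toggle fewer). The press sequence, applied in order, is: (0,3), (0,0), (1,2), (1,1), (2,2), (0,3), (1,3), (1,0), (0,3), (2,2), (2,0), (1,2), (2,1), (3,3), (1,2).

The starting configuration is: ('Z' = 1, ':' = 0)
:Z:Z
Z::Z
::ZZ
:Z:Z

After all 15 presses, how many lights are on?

10

step 0: :Z:Z
Z::Z
::ZZ
:Z:Z
step 1: :ZZ:
Z:::
::ZZ
:Z:Z
step 2: Z:Z:
::::
::ZZ
:Z:Z
step 3: Z:::
:ZZZ
:::Z
:Z:Z
step 4: ZZ::
Z::Z
:Z:Z
:Z:Z
step 5: ZZ::
Z:ZZ
::Z:
:ZZZ
step 6: ZZZZ
Z:Z:
::Z:
:ZZZ
step 7: ZZZ:
Z::Z
::ZZ
:ZZZ
step 8: :ZZ:
:Z:Z
Z:ZZ
:ZZZ
step 9: :Z:Z
:Z::
Z:ZZ
:ZZZ
step 10: :Z:Z
:ZZ:
ZZ::
:Z:Z
step 11: :Z:Z
ZZZ:
::::
ZZ:Z
step 12: :ZZZ
Z::Z
::Z:
ZZ:Z
step 13: :ZZZ
ZZ:Z
ZZ::
Z::Z
step 14: :ZZZ
ZZ:Z
ZZ:Z
Z:Z:
step 15: :Z:Z
Z:Z:
ZZZZ
Z:Z:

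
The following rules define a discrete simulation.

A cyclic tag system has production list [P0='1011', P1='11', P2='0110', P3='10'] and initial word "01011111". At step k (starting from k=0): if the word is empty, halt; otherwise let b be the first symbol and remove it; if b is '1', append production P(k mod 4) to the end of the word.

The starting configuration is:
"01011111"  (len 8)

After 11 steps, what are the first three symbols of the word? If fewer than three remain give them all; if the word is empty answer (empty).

010

t=0: "01011111"  (len 8)
t=1: "1011111"  (len 7)
t=2: "01111111"  (len 8)
t=3: "1111111"  (len 7)
t=4: "11111110"  (len 8)
t=5: "11111101011"  (len 11)
t=6: "111110101111"  (len 12)
t=7: "111101011110110"  (len 15)
t=8: "1110101111011010"  (len 16)
t=9: "1101011110110101011"  (len 19)
t=10: "10101111011010101111"  (len 20)
t=11: "01011110110101011110110"  (len 23)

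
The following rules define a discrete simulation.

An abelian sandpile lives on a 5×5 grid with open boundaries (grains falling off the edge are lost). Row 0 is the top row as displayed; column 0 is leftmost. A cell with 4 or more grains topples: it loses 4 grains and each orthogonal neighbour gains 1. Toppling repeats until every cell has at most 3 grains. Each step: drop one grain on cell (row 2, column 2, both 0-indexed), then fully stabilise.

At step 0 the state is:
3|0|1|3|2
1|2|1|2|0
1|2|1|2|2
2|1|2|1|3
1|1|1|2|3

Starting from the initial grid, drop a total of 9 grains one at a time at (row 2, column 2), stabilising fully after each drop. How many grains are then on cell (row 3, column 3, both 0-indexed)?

step 0: 3|0|1|3|2
1|2|1|2|0
1|2|1|2|2
2|1|2|1|3
1|1|1|2|3
step 1: 3|0|1|3|2
1|2|1|2|0
1|2|2|2|2
2|1|2|1|3
1|1|1|2|3
step 2: 3|0|1|3|2
1|2|1|2|0
1|2|3|2|2
2|1|2|1|3
1|1|1|2|3
step 3: 3|0|1|3|2
1|2|2|2|0
1|3|0|3|2
2|1|3|1|3
1|1|1|2|3
step 4: 3|0|1|3|2
1|2|2|2|0
1|3|1|3|2
2|1|3|1|3
1|1|1|2|3
step 5: 3|0|1|3|2
1|2|2|2|0
1|3|2|3|2
2|1|3|1|3
1|1|1|2|3
step 6: 3|0|1|3|2
1|2|2|2|0
1|3|3|3|2
2|1|3|1|3
1|1|1|2|3
step 7: 3|0|1|3|2
1|3|3|3|0
2|0|3|0|3
2|3|0|3|3
1|1|2|2|3
step 8: 3|1|3|0|3
2|0|2|1|1
2|2|1|2|3
2|3|1|3|3
1|1|2|2|3
step 9: 3|1|3|0|3
2|0|2|1|1
2|2|2|2|3
2|3|1|3|3
1|1|2|2|3

3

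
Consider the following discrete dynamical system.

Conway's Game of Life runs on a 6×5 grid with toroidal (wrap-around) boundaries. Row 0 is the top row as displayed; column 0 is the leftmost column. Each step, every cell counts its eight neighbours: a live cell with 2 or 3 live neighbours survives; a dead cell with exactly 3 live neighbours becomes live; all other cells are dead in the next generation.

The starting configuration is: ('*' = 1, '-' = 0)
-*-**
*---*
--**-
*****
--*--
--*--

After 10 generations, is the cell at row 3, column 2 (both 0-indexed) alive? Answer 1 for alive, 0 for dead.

0

k=0  -*-**
*---*
--**-
*****
--*--
--*--
k=1  -****
**---
-----
*---*
*---*
-**--
k=2  ---**
**-**
-*--*
*---*
---**
-----
k=3  --**-
-*---
-**--
-----
*--**
-----
k=4  --*--
-*-*-
-**--
*****
----*
--*--
k=5  -***-
-*-*-
-----
----*
----*
---*-
k=6  -*-**
-*-*-
-----
-----
---**
---**
k=7  -----
*--**
-----
-----
---**
-----
k=8  ----*
----*
----*
-----
-----
-----
k=9  -----
*--**
-----
-----
-----
-----
k=10  ----*
----*
----*
-----
-----
-----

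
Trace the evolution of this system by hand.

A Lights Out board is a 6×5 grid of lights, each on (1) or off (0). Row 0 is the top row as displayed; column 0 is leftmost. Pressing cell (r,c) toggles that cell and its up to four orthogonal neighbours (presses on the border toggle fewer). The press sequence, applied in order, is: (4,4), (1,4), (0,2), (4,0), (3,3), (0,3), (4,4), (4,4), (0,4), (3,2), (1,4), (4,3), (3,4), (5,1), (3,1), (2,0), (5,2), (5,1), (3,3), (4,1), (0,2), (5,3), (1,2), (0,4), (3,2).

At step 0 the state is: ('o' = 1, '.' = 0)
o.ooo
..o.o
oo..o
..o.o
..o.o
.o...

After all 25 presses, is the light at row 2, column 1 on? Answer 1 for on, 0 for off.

step 0: o.ooo
..o.o
oo..o
..o.o
..o.o
.o...
step 1: o.ooo
..o.o
oo..o
..o..
..oo.
.o..o
step 2: o.oo.
..oo.
oo...
..o..
..oo.
.o..o
step 3: oo...
...o.
oo...
..o..
..oo.
.o..o
step 4: oo...
...o.
oo...
o.o..
oooo.
oo..o
step 5: oo...
...o.
oo.o.
o..oo
ooo..
oo..o
step 6: ooooo
.....
oo.o.
o..oo
ooo..
oo..o
step 7: ooooo
.....
oo.o.
o..o.
ooooo
oo...
step 8: ooooo
.....
oo.o.
o..oo
ooo..
oo..o
step 9: ooo..
....o
oo.o.
o..oo
ooo..
oo..o
step 10: ooo..
....o
oooo.
ooo.o
oo...
oo..o
step 11: ooo.o
...o.
ooooo
ooo.o
oo...
oo..o
step 12: ooo.o
...o.
ooooo
ooooo
ooooo
oo.oo
step 13: ooo.o
...o.
oooo.
ooo..
oooo.
oo.oo
step 14: ooo.o
...o.
oooo.
ooo..
o.oo.
..ooo
step 15: ooo.o
...o.
o.oo.
.....
oooo.
..ooo
step 16: ooo.o
o..o.
.ooo.
o....
oooo.
..ooo
step 17: ooo.o
o..o.
.ooo.
o....
oo.o.
.o..o
step 18: ooo.o
o..o.
.ooo.
o....
o..o.
o.o.o
step 19: ooo.o
o..o.
.oo..
o.ooo
o....
o.o.o
step 20: ooo.o
o..o.
.oo..
ooooo
.oo..
ooo.o
step 21: o..oo
o.oo.
.oo..
ooooo
.oo..
ooo.o
step 22: o..oo
o.oo.
.oo..
ooooo
.ooo.
oo.o.
step 23: o.ooo
oo...
.o...
ooooo
.ooo.
oo.o.
step 24: o.o..
oo..o
.o...
ooooo
.ooo.
oo.o.
step 25: o.o..
oo..o
.oo..
o...o
.o.o.
oo.o.

1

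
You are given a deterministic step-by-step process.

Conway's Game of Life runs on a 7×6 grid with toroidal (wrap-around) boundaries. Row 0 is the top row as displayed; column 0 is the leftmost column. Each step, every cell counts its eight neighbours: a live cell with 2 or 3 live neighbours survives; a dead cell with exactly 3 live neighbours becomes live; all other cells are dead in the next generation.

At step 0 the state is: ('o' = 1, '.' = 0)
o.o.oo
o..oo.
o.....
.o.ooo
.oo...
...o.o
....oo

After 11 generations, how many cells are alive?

13

k=0  o.o.oo
o..oo.
o.....
.o.ooo
.oo...
...o.o
....oo
k=1  oo....
o..oo.
ooo...
.o.ooo
.o...o
o.oo.o
......
k=2  oo...o
...o..
......
...ooo
.o....
ooo.oo
..o..o
k=3  ooo.oo
o.....
...o..
....o.
.o....
..oooo
..oo..
k=4  o.o.oo
o.ooo.
......
......
..o..o
.o..o.
......
k=5  o.o.o.
o.o.o.
...o..
......
......
......
oo.oo.
k=6  o.o.o.
..o.o.
...o..
......
......
......
ooooo.
k=7  o...o.
.oo.oo
...o..
......
......
.ooo..
o.o.o.
k=8  o.o.o.
ooo.oo
..ooo.
......
..o...
.ooo..
o.o.o.
k=9  ..o.o.
o.....
o.o.o.
..o...
.ooo..
......
o...o.
k=10  .o.o..
......
...o.o
......
.ooo..
.ooo..
...o.o
k=11  ..o.o.
..o.o.
......
...oo.
.o.o..
oo....
oo.o..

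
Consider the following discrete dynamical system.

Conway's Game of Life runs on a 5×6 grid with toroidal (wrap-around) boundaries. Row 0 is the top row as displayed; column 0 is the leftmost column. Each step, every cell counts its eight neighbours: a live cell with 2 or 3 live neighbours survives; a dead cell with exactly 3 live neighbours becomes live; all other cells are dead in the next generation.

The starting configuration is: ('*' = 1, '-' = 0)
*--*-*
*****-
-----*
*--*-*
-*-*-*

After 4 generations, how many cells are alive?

16

k=0  *--*-*
*****-
-----*
*--*-*
-*-*-*
k=1  ------
-***--
------
--*--*
-*-*--
k=2  -*-*--
--*---
-*-*--
--*---
--*---
k=3  -*-*--
-*-*--
-*-*--
-***--
-***--
k=4  **-**-
**-**-
**-**-
*---*-
*---*-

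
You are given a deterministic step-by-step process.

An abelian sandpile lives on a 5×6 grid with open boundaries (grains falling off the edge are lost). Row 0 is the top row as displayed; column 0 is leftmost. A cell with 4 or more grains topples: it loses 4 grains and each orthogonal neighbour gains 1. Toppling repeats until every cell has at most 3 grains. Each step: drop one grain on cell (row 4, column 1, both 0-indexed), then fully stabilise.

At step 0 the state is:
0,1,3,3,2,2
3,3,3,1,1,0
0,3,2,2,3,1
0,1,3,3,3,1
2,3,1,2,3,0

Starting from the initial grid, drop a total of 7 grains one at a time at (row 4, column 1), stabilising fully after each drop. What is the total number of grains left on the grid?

gen 0: 0,1,3,3,2,2
3,3,3,1,1,0
0,3,2,2,3,1
0,1,3,3,3,1
2,3,1,2,3,0
gen 1: 0,1,3,3,2,2
3,3,3,1,1,0
0,3,2,2,3,1
0,2,3,3,3,1
3,0,2,2,3,0
gen 2: 0,1,3,3,2,2
3,3,3,1,1,0
0,3,2,2,3,1
0,2,3,3,3,1
3,1,2,2,3,0
gen 3: 0,1,3,3,2,2
3,3,3,1,1,0
0,3,2,2,3,1
0,2,3,3,3,1
3,2,2,2,3,0
gen 4: 0,1,3,3,2,2
3,3,3,1,1,0
0,3,2,2,3,1
0,2,3,3,3,1
3,3,2,2,3,0
gen 5: 0,1,3,3,2,2
3,3,3,1,1,0
0,3,2,2,3,1
1,3,3,3,3,1
0,1,3,2,3,0
gen 6: 0,1,3,3,2,2
3,3,3,1,1,0
0,3,2,2,3,1
1,3,3,3,3,1
0,2,3,2,3,0
gen 7: 0,1,3,3,2,2
3,3,3,1,1,0
0,3,2,2,3,1
1,3,3,3,3,1
0,3,3,2,3,0

58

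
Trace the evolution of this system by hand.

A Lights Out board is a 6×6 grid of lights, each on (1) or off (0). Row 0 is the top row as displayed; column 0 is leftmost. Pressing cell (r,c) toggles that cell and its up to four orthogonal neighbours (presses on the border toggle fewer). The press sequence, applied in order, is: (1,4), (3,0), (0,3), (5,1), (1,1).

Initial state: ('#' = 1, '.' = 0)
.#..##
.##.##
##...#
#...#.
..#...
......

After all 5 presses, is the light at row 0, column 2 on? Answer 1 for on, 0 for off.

[0] .#..##
.##.##
##...#
#...#.
..#...
......
[1] .#...#
.###..
##..##
#...#.
..#...
......
[2] .#...#
.###..
.#..##
.#..#.
#.#...
......
[3] .#####
.##...
.#..##
.#..#.
#.#...
......
[4] .#####
.##...
.#..##
.#..#.
###...
###...
[5] ..####
#.....
....##
.#..#.
###...
###...

1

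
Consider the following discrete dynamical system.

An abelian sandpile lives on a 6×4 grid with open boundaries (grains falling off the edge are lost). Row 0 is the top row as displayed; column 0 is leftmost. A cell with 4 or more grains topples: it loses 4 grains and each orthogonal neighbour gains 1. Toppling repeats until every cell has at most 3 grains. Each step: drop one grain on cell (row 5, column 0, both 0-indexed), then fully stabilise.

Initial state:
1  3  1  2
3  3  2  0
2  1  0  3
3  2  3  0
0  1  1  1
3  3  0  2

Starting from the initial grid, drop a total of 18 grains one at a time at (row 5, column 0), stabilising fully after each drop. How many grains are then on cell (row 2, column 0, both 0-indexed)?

step 0: 1  3  1  2
3  3  2  0
2  1  0  3
3  2  3  0
0  1  1  1
3  3  0  2
step 1: 1  3  1  2
3  3  2  0
2  1  0  3
3  2  3  0
1  2  1  1
1  0  1  2
step 2: 1  3  1  2
3  3  2  0
2  1  0  3
3  2  3  0
1  2  1  1
2  0  1  2
step 3: 1  3  1  2
3  3  2  0
2  1  0  3
3  2  3  0
1  2  1  1
3  0  1  2
step 4: 1  3  1  2
3  3  2  0
2  1  0  3
3  2  3  0
2  2  1  1
0  1  1  2
step 5: 1  3  1  2
3  3  2  0
2  1  0  3
3  2  3  0
2  2  1  1
1  1  1  2
step 6: 1  3  1  2
3  3  2  0
2  1  0  3
3  2  3  0
2  2  1  1
2  1  1  2
step 7: 1  3  1  2
3  3  2  0
2  1  0  3
3  2  3  0
2  2  1  1
3  1  1  2
step 8: 1  3  1  2
3  3  2  0
2  1  0  3
3  2  3  0
3  2  1  1
0  2  1  2
step 9: 1  3  1  2
3  3  2  0
2  1  0  3
3  2  3  0
3  2  1  1
1  2  1  2
step 10: 1  3  1  2
3  3  2  0
2  1  0  3
3  2  3  0
3  2  1  1
2  2  1  2
step 11: 1  3  1  2
3  3  2  0
2  1  0  3
3  2  3  0
3  2  1  1
3  2  1  2
step 12: 1  3  1  2
3  3  2  0
3  1  0  3
0  3  3  0
1  3  1  1
1  3  1  2
step 13: 1  3  1  2
3  3  2  0
3  1  0  3
0  3  3  0
1  3  1  1
2  3  1  2
step 14: 1  3  1  2
3  3  2  0
3  1  0  3
0  3  3  0
1  3  1  1
3  3  1  2
step 15: 1  3  1  2
3  3  2  0
3  2  1  3
1  1  0  1
3  1  3  1
1  1  2  2
step 16: 1  3  1  2
3  3  2  0
3  2  1  3
1  1  0  1
3  1  3  1
2  1  2  2
step 17: 1  3  1  2
3  3  2  0
3  2  1  3
1  1  0  1
3  1  3  1
3  1  2  2
step 18: 1  3  1  2
3  3  2  0
3  2  1  3
2  1  0  1
0  2  3  1
1  2  2  2

3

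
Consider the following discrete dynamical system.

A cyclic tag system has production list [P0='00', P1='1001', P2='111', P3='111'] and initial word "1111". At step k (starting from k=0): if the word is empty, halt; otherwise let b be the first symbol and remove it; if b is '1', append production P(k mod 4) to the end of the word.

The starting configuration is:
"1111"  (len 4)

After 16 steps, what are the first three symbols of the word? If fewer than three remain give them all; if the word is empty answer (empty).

gen 0: "1111"  (len 4)
gen 1: "11100"  (len 5)
gen 2: "11001001"  (len 8)
gen 3: "1001001111"  (len 10)
gen 4: "001001111111"  (len 12)
gen 5: "01001111111"  (len 11)
gen 6: "1001111111"  (len 10)
gen 7: "001111111111"  (len 12)
gen 8: "01111111111"  (len 11)
gen 9: "1111111111"  (len 10)
gen 10: "1111111111001"  (len 13)
gen 11: "111111111001111"  (len 15)
gen 12: "11111111001111111"  (len 17)
gen 13: "111111100111111100"  (len 18)
gen 14: "111111001111111001001"  (len 21)
gen 15: "11111001111111001001111"  (len 23)
gen 16: "1111001111111001001111111"  (len 25)

111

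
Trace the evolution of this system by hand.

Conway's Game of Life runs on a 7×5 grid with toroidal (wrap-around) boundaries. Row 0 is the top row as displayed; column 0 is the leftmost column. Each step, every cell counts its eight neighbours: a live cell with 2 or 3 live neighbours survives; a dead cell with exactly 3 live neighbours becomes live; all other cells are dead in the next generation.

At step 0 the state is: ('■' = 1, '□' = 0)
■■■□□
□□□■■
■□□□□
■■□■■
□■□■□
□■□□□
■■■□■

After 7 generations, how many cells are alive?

9

gen 0: ■■■□□
□□□■■
■□□□□
■■□■■
□■□■□
□■□□□
■■■□■
gen 1: □□□□□
□□■■■
□■■□□
□■□■□
□■□■□
□□□■■
□□□■■
gen 2: □□■□□
□■■■□
■■□□■
■■□■□
■□□■□
■□□□□
□□□■■
gen 3: □■□□■
□□□■■
□□□□□
□□□■□
■□■□□
■□□■□
□□□■■
gen 4: □□■□□
■□□■■
□□□■■
□□□□□
□■■■□
■■■■□
□□■■□
gen 5: □■■□□
■□■□□
■□□■□
□□□□■
■□□■■
■□□□□
□□□□■
gen 6: ■■■■□
■□■■■
■■□■□
□□□□□
■□□■□
■□□■□
■■□□□
gen 7: □□□□□
□□□□□
■■□■□
■■■□□
□□□□□
■□■□□
□□□■□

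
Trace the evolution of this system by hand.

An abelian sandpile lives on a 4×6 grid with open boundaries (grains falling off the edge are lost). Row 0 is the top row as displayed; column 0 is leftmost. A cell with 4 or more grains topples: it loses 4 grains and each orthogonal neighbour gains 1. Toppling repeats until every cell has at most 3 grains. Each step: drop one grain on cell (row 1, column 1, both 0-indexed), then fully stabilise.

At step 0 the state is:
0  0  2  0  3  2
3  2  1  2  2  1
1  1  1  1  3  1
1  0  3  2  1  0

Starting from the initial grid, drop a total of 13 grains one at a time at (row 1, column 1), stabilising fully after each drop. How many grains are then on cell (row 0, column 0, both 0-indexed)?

t=0: 0  0  2  0  3  2
3  2  1  2  2  1
1  1  1  1  3  1
1  0  3  2  1  0
t=1: 0  0  2  0  3  2
3  3  1  2  2  1
1  1  1  1  3  1
1  0  3  2  1  0
t=2: 1  1  2  0  3  2
0  1  2  2  2  1
2  2  1  1  3  1
1  0  3  2  1  0
t=3: 1  1  2  0  3  2
0  2  2  2  2  1
2  2  1  1  3  1
1  0  3  2  1  0
t=4: 1  1  2  0  3  2
0  3  2  2  2  1
2  2  1  1  3  1
1  0  3  2  1  0
t=5: 1  2  2  0  3  2
1  0  3  2  2  1
2  3  1  1  3  1
1  0  3  2  1  0
t=6: 1  2  2  0  3  2
1  1  3  2  2  1
2  3  1  1  3  1
1  0  3  2  1  0
t=7: 1  2  2  0  3  2
1  2  3  2  2  1
2  3  1  1  3  1
1  0  3  2  1  0
t=8: 1  2  2  0  3  2
1  3  3  2  2  1
2  3  1  1  3  1
1  0  3  2  1  0
t=9: 1  3  3  0  3  2
2  2  0  3  2  1
3  0  3  1  3  1
1  1  3  2  1  0
t=10: 1  3  3  0  3  2
2  3  0  3  2  1
3  0  3  1  3  1
1  1  3  2  1  0
t=11: 2  1  0  1  3  2
3  1  2  3  2  1
3  1  3  1  3  1
1  1  3  2  1  0
t=12: 2  1  0  1  3  2
3  2  2  3  2  1
3  1  3  1  3  1
1  1  3  2  1  0
t=13: 2  1  0  1  3  2
3  3  2  3  2  1
3  1  3  1  3  1
1  1  3  2  1  0

2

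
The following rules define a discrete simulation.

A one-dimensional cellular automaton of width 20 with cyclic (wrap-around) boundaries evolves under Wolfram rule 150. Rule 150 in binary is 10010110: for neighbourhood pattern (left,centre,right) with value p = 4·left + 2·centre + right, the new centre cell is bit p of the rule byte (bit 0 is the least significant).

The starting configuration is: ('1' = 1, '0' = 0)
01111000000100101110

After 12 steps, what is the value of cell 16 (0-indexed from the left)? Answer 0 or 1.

step 0: 01111000000100101110
step 1: 10110100001111100101
step 2: 00000110010111011100
step 3: 00001001110010001010
step 4: 00011110101111011011
step 5: 10101100100110000000
step 6: 10100011111001000001
step 7: 00110101110111100010
step 8: 01000100100011010111
step 9: 01101111110100010010
step 10: 10000111100110111111
step 11: 01001011011000011111
step 12: 01111000000100101110

1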